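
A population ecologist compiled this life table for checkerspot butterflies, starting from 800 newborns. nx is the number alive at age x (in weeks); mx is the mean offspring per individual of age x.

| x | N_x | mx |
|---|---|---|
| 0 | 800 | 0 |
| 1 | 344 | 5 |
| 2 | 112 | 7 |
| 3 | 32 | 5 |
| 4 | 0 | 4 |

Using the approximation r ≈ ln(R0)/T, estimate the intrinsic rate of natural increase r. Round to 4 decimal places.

lx = nx/n0 = nx/800: 1, 0.43, 0.14, 0.04, 0
R0 = Σ lx·mx = 0 + 2.15 + 0.98 + 0.2 + 0 = 3.33
Σ x·lx·mx = 4.71; T = 4.71/3.33 = 1.41441…
r ≈ ln(R0)/T = ln(3.33)/1.41441… = 0.850509… → 0.8505

0.8505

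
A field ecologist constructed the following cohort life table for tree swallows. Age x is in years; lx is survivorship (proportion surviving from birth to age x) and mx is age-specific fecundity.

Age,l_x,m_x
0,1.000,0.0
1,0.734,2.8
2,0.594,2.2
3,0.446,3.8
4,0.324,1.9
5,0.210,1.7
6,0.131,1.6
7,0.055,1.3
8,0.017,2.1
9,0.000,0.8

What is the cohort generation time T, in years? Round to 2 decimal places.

2.53

lx·mx: 0, 2.0552, 1.3068, 1.6948, 0.6156, 0.357, 0.2096, 0.0715, 0.0357, 0 → R0 = 6.3462
x·lx·mx: 0, 2.0552, 2.6136, 5.0844, 2.4624, 1.785, 1.2576, 0.5005, 0.2856, 0 → Σ = 16.0443
T = 16.0443 / 6.3462 = 2.528174… → 2.53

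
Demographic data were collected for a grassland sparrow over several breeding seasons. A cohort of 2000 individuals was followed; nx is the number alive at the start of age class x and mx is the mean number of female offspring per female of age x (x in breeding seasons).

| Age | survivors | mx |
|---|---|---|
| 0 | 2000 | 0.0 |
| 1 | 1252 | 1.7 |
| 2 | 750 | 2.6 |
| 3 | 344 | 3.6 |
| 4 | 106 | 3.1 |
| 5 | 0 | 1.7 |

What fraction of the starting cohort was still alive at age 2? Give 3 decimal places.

0.375

l_2 = n_2/n_0 = 750/2000 = 0.375 → 0.375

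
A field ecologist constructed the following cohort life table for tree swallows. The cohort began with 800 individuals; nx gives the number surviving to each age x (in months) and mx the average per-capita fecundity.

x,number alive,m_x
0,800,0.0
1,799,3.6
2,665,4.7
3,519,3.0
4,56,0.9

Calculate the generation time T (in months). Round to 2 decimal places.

1.84

lx = nx/n0 = nx/800: 1, 0.99875, 0.83125, 0.64875, 0.07
lx·mx: 0, 3.5955, 3.906875, 1.94625, 0.063 → R0 = 9.511625
x·lx·mx: 0, 3.5955, 7.81375, 5.83875, 0.252 → Σ = 17.5
T = 17.5 / 9.511625 = 1.839854… → 1.84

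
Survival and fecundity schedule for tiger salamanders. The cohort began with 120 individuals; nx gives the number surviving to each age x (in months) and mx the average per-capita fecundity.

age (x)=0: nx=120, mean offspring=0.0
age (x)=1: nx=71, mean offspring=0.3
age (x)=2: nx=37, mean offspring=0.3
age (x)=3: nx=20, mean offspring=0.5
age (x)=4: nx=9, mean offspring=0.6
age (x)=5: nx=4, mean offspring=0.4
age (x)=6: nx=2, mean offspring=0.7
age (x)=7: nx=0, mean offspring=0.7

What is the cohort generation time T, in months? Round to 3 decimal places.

2.195

lx = nx/n0 = nx/120: 1, 0.59167…, 0.30833…, 0.16667…, 0.075, 0.03333…, 0.01667…, 0
lx·mx: 0, 0.1775…, 0.0925…, 0.083333…, 0.045, 0.013333…, 0.011667…, 0 → R0 = 0.423333…
x·lx·mx: 0, 0.1775…, 0.185…, 0.25…, 0.18, 0.066667…, 0.07…, 0 → Σ = 0.929167…
T = 0.929167… / 0.423333… = 2.194882… → 2.195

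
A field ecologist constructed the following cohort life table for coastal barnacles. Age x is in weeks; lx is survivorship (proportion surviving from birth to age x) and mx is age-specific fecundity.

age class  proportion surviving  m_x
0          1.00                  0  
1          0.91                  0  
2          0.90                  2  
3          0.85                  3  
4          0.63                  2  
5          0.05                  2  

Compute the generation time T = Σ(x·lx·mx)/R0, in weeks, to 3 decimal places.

2.940

lx·mx: 0, 0, 1.8, 2.55, 1.26, 0.1 → R0 = 5.71
x·lx·mx: 0, 0, 3.6, 7.65, 5.04, 0.5 → Σ = 16.79
T = 16.79 / 5.71 = 2.940455… → 2.940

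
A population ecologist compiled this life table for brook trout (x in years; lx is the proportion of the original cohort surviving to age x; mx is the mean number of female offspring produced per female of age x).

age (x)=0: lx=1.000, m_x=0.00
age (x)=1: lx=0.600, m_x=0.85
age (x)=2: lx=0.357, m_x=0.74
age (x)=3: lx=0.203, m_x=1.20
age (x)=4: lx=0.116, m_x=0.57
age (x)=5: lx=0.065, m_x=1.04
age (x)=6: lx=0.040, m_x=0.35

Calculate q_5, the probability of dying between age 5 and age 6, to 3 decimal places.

q_5 = (l_5 − l_6) / l_5 = (0.065 − 0.04) / 0.065
     = 0.025 / 0.065 = 0.384615… → 0.385

0.385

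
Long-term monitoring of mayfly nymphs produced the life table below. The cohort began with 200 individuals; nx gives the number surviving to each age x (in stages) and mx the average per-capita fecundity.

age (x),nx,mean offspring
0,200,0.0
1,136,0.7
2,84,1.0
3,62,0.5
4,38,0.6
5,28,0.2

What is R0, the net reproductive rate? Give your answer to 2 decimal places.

1.19

lx = nx/n0 = nx/200: 1, 0.68, 0.42, 0.31, 0.19, 0.14
lx·mx by age: 0, 0.476, 0.42, 0.155, 0.114, 0.028
R0 = Σ lx·mx = 1.193 → 1.19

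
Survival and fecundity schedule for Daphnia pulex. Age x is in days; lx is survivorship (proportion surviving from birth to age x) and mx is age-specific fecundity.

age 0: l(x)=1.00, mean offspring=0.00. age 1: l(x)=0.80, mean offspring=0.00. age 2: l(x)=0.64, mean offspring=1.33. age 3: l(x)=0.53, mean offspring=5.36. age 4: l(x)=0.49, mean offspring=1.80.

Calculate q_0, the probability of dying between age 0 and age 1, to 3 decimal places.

q_0 = (l_0 − l_1) / l_0 = (1 − 0.8) / 1
     = 0.2 / 1 = 0.2 → 0.200

0.200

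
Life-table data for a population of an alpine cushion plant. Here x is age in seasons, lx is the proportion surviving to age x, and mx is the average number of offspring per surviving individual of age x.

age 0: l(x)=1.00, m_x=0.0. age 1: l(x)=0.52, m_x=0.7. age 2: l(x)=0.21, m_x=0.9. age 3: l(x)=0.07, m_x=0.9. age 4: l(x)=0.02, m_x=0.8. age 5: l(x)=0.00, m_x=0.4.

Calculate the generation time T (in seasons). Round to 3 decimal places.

lx·mx: 0, 0.364, 0.189, 0.063, 0.016, 0 → R0 = 0.632
x·lx·mx: 0, 0.364, 0.378, 0.189, 0.064, 0 → Σ = 0.995
T = 0.995 / 0.632 = 1.574367… → 1.574

1.574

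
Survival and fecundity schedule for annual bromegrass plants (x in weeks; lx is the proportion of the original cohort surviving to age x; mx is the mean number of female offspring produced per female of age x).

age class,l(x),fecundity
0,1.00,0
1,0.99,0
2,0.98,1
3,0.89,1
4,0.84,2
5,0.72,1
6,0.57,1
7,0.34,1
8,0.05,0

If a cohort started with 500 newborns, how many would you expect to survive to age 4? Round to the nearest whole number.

420

Expected survivors = N0 · l_4 = 500 × 0.84 = 420 → 420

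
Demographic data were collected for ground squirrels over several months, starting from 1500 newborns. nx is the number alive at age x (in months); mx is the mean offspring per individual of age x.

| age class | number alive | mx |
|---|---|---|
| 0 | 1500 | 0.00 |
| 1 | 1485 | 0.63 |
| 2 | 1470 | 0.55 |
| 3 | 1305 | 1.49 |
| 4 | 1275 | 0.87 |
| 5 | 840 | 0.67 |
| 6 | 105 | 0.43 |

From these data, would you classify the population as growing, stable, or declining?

growing

lx = nx/n0 = nx/1500: 1, 0.99, 0.98, 0.87, 0.85, 0.56, 0.07
R0 = Σ lx·mx = 0 + 0.6237 + 0.539 + 1.2963 + 0.7395 + 0.3752 + 0.0301 = 3.6038
R0 > 1, so the population is growing.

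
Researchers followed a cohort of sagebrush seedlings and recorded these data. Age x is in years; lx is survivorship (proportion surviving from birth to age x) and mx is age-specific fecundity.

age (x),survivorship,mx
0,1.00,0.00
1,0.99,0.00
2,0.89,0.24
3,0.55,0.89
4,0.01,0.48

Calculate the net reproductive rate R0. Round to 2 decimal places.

lx·mx by age: 0, 0, 0.2136, 0.4895, 0.0048
R0 = Σ lx·mx = 0.7079 → 0.71

0.71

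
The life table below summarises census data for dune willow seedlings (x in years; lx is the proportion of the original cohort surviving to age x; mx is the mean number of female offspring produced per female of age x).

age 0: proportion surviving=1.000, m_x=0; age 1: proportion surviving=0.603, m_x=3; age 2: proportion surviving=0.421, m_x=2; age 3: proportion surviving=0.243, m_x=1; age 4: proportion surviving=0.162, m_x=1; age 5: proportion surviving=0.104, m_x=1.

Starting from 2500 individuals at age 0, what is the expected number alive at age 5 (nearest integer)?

Expected survivors = N0 · l_5 = 2500 × 0.104 = 260 → 260

260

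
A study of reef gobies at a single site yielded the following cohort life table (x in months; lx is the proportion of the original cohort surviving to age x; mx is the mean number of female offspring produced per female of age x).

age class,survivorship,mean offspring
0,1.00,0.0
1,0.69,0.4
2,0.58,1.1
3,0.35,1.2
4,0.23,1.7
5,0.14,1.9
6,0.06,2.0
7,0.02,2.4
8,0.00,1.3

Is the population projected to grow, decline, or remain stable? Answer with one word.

R0 = Σ lx·mx = 0 + 0.276 + 0.638 + 0.42 + 0.391 + 0.266 + 0.12 + 0.048 + 0 = 2.159
R0 > 1, so the population is growing.

growing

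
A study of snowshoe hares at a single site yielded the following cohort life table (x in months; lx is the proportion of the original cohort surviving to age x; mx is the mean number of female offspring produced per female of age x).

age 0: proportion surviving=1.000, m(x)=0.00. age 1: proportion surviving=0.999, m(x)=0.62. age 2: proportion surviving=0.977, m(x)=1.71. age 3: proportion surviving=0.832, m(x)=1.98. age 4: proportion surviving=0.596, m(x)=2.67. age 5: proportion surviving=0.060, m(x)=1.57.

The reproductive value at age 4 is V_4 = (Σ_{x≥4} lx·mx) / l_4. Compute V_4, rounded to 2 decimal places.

2.83

lx·mx for x ≥ 4: 1.59132, 0.0942 → sum = 1.68552
V_4 = 1.68552 / l_4 = 1.68552 / 0.596 = 2.828054… → 2.83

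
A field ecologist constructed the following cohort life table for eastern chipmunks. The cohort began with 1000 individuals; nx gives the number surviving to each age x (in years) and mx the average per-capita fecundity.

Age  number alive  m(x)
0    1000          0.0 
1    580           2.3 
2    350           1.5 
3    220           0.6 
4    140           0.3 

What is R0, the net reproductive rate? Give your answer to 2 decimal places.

2.03

lx = nx/n0 = nx/1000: 1, 0.58, 0.35, 0.22, 0.14
lx·mx by age: 0, 1.334, 0.525, 0.132, 0.042
R0 = Σ lx·mx = 2.033 → 2.03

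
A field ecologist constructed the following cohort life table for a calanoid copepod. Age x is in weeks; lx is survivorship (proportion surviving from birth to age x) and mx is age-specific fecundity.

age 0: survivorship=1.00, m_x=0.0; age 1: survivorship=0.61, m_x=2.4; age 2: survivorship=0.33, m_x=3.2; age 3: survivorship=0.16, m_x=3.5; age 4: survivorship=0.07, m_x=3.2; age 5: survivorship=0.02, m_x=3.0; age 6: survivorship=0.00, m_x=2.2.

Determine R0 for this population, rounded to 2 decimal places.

3.36

lx·mx by age: 0, 1.464, 1.056, 0.56, 0.224, 0.06, 0
R0 = Σ lx·mx = 3.364 → 3.36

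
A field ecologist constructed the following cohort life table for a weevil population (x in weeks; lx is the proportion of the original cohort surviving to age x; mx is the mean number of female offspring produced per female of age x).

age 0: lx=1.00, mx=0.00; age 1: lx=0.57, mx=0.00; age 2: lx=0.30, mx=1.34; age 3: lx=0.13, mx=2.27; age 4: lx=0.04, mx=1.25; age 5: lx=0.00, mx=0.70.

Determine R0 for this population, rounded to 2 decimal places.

0.75

lx·mx by age: 0, 0, 0.402, 0.2951, 0.05, 0
R0 = Σ lx·mx = 0.7471 → 0.75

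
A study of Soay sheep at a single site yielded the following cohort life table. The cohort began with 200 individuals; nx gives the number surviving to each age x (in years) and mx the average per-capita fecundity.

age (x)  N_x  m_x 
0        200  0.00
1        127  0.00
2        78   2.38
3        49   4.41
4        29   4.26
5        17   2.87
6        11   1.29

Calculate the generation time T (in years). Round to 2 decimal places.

3.13

lx = nx/n0 = nx/200: 1, 0.635, 0.39, 0.245, 0.145, 0.085, 0.055
lx·mx: 0, 0, 0.9282, 1.08045, 0.6177, 0.24395, 0.07095 → R0 = 2.94125
x·lx·mx: 0, 0, 1.8564, 3.24135, 2.4708, 1.21975, 0.4257 → Σ = 9.214
T = 9.214 / 2.94125 = 3.132682… → 3.13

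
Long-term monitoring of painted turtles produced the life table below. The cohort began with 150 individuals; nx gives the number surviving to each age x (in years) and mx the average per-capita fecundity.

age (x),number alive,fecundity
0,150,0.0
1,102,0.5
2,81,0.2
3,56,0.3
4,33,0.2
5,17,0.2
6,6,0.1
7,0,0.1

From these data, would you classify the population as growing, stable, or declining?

declining

lx = nx/n0 = nx/150: 1, 0.68, 0.54, 0.37333…, 0.22, 0.11333…, 0.04, 0
R0 = Σ lx·mx = 0 + 0.34 + 0.108 + 0.112… + 0.044 + 0.022667… + 0.004 + 0 = 0.630667…
R0 < 1, so the population is declining.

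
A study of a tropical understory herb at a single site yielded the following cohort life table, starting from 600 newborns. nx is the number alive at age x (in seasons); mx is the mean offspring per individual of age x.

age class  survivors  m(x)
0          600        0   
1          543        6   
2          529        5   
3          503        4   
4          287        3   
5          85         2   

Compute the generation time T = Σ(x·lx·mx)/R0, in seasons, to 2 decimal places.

lx = nx/n0 = nx/600: 1, 0.905, 0.88167…, 0.83833…, 0.47833…, 0.14167…
lx·mx: 0, 5.43, 4.408333…, 3.353333…, 1.435…, 0.283333… → R0 = 14.91…
x·lx·mx: 0, 5.43, 8.816667…, 10.06…, 5.74…, 1.416667… → Σ = 31.463333…
T = 31.463333… / 14.91… = 2.110217… → 2.11

2.11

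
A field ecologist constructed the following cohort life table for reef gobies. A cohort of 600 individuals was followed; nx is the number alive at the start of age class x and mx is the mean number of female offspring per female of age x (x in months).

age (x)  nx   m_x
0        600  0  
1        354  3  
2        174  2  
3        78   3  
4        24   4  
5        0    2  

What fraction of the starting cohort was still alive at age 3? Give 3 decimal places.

l_3 = n_3/n_0 = 78/600 = 0.13 → 0.130

0.130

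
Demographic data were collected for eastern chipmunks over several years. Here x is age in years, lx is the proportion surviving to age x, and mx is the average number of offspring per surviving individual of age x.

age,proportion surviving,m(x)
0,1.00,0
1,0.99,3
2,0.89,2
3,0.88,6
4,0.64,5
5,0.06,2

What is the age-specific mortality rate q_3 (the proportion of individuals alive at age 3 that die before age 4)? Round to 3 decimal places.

q_3 = (l_3 − l_4) / l_3 = (0.88 − 0.64) / 0.88
     = 0.24 / 0.88 = 0.272727… → 0.273

0.273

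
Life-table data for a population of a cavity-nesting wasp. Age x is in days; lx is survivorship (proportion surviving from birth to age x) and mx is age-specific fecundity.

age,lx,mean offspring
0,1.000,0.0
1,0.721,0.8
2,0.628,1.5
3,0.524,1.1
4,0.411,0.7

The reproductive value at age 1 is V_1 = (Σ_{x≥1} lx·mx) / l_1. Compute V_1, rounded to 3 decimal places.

lx·mx for x ≥ 1: 0.5768, 0.942, 0.5764, 0.2877 → sum = 2.3829
V_1 = 2.3829 / l_1 = 2.3829 / 0.721 = 3.304993… → 3.305

3.305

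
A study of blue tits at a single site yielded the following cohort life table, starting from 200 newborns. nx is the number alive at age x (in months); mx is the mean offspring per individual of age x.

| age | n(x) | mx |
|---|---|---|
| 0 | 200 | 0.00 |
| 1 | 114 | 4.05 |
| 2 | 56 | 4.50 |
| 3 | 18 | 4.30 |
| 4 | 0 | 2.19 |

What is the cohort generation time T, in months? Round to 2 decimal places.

1.51

lx = nx/n0 = nx/200: 1, 0.57, 0.28, 0.09, 0
lx·mx: 0, 2.3085, 1.26, 0.387, 0 → R0 = 3.9555
x·lx·mx: 0, 2.3085, 2.52, 1.161, 0 → Σ = 5.9895
T = 5.9895 / 3.9555 = 1.514221… → 1.51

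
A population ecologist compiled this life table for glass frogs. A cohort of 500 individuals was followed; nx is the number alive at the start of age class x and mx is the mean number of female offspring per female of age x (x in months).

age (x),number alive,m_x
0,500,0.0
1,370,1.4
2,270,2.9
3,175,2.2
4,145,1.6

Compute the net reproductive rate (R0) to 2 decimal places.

3.84

lx = nx/n0 = nx/500: 1, 0.74, 0.54, 0.35, 0.29
lx·mx by age: 0, 1.036, 1.566, 0.77, 0.464
R0 = Σ lx·mx = 3.836 → 3.84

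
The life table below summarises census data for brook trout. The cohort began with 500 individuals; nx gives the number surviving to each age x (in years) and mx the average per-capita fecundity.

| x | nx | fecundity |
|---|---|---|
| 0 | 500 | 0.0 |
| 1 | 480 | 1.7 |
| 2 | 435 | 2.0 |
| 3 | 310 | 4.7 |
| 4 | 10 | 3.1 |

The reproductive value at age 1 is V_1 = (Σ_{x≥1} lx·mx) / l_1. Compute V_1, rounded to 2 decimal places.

6.61

lx = nx/n0 = nx/500: 1, 0.96, 0.87, 0.62, 0.02
lx·mx for x ≥ 1: 1.632, 1.74, 2.914, 0.062 → sum = 6.348
V_1 = 6.348 / l_1 = 6.348 / 0.96 = 6.6125 → 6.61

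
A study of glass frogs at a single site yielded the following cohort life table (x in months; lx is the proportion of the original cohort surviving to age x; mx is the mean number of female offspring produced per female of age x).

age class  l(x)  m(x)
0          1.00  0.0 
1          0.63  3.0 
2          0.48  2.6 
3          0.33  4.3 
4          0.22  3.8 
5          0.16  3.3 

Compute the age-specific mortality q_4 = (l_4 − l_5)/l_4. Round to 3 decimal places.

0.273

q_4 = (l_4 − l_5) / l_4 = (0.22 − 0.16) / 0.22
     = 0.06 / 0.22 = 0.272727… → 0.273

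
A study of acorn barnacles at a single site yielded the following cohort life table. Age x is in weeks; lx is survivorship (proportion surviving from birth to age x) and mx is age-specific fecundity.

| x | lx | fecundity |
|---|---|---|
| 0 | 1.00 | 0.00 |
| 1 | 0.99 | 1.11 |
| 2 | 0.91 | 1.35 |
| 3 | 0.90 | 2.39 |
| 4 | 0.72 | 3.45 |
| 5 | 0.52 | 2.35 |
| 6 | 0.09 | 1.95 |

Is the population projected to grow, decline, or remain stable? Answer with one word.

growing

R0 = Σ lx·mx = 0 + 1.0989 + 1.2285 + 2.151 + 2.484 + 1.222 + 0.1755 = 8.3599
R0 > 1, so the population is growing.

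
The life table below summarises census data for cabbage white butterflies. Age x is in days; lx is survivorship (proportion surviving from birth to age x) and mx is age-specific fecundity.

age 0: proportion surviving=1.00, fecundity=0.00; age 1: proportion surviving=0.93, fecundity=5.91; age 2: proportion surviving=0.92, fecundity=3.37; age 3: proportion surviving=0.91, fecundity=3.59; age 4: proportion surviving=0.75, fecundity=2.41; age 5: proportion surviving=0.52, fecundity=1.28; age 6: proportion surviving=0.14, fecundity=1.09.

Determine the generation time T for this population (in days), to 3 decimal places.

lx·mx: 0, 5.4963, 3.1004, 3.2669, 1.8075, 0.6656, 0.1526 → R0 = 14.4893
x·lx·mx: 0, 5.4963, 6.2008, 9.8007, 7.23, 3.328, 0.9156 → Σ = 32.9714
T = 32.9714 / 14.4893 = 2.275569… → 2.276

2.276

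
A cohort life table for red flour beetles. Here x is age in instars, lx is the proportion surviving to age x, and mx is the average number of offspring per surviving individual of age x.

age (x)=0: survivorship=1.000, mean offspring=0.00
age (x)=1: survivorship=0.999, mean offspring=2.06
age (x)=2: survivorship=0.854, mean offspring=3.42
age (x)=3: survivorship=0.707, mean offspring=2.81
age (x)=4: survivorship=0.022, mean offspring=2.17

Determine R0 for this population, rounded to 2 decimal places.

lx·mx by age: 0, 2.05794, 2.92068, 1.98667, 0.04774
R0 = Σ lx·mx = 7.01303 → 7.01

7.01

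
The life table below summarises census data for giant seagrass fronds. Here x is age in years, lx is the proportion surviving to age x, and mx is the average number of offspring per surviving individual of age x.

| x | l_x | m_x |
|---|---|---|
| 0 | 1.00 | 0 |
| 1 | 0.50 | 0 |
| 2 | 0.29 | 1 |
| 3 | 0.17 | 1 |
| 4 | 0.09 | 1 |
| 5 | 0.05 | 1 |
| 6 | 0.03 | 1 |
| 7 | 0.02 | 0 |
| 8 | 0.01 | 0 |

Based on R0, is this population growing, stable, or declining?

R0 = Σ lx·mx = 0 + 0 + 0.29 + 0.17 + 0.09 + 0.05 + 0.03 + 0 + 0 = 0.63
R0 < 1, so the population is declining.

declining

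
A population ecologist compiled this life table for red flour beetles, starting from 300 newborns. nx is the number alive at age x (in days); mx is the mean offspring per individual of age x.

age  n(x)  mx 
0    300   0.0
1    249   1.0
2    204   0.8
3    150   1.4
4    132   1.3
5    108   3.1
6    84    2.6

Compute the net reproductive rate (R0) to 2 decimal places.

lx = nx/n0 = nx/300: 1, 0.83, 0.68, 0.5, 0.44, 0.36, 0.28
lx·mx by age: 0, 0.83, 0.544, 0.7, 0.572, 1.116, 0.728
R0 = Σ lx·mx = 4.49 → 4.49

4.49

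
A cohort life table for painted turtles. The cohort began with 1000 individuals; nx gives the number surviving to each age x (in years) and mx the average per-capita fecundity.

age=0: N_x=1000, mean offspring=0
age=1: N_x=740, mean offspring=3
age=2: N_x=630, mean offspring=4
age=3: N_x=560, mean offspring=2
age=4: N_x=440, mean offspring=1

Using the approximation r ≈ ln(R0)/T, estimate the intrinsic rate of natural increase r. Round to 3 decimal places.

0.937

lx = nx/n0 = nx/1000: 1, 0.74, 0.63, 0.56, 0.44
R0 = Σ lx·mx = 0 + 2.22 + 2.52 + 1.12 + 0.44 = 6.3
Σ x·lx·mx = 12.38; T = 12.38/6.3 = 1.96508…
r ≈ ln(R0)/T = ln(6.3)/1.96508… = 0.93663… → 0.937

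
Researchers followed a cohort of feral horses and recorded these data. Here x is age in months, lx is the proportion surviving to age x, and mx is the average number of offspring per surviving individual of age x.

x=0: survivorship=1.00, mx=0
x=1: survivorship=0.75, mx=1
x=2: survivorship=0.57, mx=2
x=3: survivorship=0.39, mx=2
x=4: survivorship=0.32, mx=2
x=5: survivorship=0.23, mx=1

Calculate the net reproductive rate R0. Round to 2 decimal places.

3.54

lx·mx by age: 0, 0.75, 1.14, 0.78, 0.64, 0.23
R0 = Σ lx·mx = 3.54 → 3.54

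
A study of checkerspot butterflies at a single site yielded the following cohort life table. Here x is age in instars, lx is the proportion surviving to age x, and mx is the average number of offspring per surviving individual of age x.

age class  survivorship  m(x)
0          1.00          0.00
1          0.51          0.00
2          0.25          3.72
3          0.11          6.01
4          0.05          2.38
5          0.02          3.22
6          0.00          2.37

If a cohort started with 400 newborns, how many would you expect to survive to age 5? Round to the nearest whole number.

8

Expected survivors = N0 · l_5 = 400 × 0.02 = 8 → 8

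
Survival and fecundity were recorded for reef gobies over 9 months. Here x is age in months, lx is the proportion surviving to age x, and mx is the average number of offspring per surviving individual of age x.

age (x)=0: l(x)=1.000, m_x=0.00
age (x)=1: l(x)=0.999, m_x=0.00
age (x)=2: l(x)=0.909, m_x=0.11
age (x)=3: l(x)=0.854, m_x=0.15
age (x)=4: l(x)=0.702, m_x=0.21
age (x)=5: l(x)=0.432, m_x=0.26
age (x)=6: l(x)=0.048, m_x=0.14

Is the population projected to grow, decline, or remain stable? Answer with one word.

R0 = Σ lx·mx = 0 + 0 + 0.09999 + 0.1281 + 0.14742 + 0.11232 + 0.00672 = 0.49455
R0 < 1, so the population is declining.

declining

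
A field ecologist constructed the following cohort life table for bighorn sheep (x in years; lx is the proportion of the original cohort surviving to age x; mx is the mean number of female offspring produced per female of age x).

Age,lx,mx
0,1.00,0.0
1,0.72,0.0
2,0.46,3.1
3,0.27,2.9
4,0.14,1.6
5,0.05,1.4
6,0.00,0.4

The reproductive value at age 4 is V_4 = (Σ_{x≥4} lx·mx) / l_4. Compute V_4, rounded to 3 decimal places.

lx·mx for x ≥ 4: 0.224, 0.07, 0 → sum = 0.294
V_4 = 0.294 / l_4 = 0.294 / 0.14 = 2.1 → 2.100

2.100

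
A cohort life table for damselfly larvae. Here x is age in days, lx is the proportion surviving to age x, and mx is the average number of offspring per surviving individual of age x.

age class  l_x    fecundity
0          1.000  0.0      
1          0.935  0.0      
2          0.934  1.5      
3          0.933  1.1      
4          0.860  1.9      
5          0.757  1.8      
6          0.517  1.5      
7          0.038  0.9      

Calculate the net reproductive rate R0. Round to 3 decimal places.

lx·mx by age: 0, 0, 1.401, 1.0263, 1.634, 1.3626, 0.7755, 0.0342
R0 = Σ lx·mx = 6.2336 → 6.234

6.234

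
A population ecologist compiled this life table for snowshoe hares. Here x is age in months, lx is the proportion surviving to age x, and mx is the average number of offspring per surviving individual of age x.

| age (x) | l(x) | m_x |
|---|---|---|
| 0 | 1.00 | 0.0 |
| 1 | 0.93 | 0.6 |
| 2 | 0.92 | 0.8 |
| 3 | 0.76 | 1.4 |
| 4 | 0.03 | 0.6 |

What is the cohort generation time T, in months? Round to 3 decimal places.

2.228

lx·mx: 0, 0.558, 0.736, 1.064, 0.018 → R0 = 2.376
x·lx·mx: 0, 0.558, 1.472, 3.192, 0.072 → Σ = 5.294
T = 5.294 / 2.376 = 2.228114… → 2.228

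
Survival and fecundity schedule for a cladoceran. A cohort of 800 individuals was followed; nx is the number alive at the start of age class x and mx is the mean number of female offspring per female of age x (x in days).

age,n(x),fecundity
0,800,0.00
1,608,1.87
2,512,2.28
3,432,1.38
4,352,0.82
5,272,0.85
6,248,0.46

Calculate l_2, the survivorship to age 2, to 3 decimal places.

0.640

l_2 = n_2/n_0 = 512/800 = 0.64 → 0.640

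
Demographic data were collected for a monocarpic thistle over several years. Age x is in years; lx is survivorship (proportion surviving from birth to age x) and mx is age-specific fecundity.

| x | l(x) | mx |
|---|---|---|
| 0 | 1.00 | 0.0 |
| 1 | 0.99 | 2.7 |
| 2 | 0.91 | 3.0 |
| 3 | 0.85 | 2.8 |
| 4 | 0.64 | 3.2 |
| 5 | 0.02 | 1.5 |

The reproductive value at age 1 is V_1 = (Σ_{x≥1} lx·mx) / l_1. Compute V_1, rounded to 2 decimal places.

9.96

lx·mx for x ≥ 1: 2.673, 2.73, 2.38, 2.048, 0.03 → sum = 9.861
V_1 = 9.861 / l_1 = 9.861 / 0.99 = 9.960606… → 9.96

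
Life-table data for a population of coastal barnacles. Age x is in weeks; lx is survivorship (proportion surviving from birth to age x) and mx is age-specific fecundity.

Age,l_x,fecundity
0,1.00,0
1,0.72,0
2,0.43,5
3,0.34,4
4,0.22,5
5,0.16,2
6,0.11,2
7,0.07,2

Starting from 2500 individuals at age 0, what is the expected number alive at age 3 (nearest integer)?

Expected survivors = N0 · l_3 = 2500 × 0.34 = 850 → 850

850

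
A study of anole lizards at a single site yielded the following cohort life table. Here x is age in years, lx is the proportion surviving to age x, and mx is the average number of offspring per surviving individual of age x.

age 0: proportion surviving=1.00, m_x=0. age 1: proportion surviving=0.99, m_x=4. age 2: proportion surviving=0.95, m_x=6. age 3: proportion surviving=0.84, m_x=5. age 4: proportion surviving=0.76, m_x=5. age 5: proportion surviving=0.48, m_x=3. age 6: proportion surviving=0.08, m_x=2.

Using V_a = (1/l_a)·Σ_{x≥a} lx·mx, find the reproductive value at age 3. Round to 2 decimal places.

11.43

lx·mx for x ≥ 3: 4.2, 3.8, 1.44, 0.16 → sum = 9.6
V_3 = 9.6 / l_3 = 9.6 / 0.84 = 11.428571… → 11.43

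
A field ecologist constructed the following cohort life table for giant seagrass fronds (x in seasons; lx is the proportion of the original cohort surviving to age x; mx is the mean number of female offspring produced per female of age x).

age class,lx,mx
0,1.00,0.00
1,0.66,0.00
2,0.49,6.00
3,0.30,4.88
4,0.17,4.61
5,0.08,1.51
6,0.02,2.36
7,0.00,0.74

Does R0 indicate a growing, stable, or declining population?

R0 = Σ lx·mx = 0 + 0 + 2.94 + 1.464 + 0.7837 + 0.1208 + 0.0472 + 0 = 5.3557
R0 > 1, so the population is growing.

growing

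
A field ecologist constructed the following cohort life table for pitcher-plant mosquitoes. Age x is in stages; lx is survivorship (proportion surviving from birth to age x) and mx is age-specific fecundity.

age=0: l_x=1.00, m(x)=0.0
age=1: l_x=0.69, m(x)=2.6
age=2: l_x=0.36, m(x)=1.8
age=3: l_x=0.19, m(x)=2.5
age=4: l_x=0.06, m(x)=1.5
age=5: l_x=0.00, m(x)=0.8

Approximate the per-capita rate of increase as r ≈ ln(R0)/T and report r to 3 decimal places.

R0 = Σ lx·mx = 0 + 1.794 + 0.648 + 0.475 + 0.09 + 0 = 3.007
Σ x·lx·mx = 4.875; T = 4.875/3.007 = 1.62122…
r ≈ ln(R0)/T = ln(3.007)/1.62122… = 0.67908… → 0.679

0.679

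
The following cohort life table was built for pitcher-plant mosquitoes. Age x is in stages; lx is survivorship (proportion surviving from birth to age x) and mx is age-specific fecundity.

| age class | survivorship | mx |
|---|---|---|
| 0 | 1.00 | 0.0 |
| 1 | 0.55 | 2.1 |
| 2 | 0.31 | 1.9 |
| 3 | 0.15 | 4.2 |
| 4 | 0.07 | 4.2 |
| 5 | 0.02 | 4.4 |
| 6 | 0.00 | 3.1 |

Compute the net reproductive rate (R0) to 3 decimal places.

lx·mx by age: 0, 1.155, 0.589, 0.63, 0.294, 0.088, 0
R0 = Σ lx·mx = 2.756 → 2.756

2.756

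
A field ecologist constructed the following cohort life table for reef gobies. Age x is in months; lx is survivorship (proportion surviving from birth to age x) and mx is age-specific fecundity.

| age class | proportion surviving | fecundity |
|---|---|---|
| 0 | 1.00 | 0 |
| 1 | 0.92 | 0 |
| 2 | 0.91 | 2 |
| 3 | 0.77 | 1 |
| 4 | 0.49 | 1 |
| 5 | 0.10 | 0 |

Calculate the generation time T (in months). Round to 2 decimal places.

lx·mx: 0, 0, 1.82, 0.77, 0.49, 0 → R0 = 3.08
x·lx·mx: 0, 0, 3.64, 2.31, 1.96, 0 → Σ = 7.91
T = 7.91 / 3.08 = 2.568182… → 2.57

2.57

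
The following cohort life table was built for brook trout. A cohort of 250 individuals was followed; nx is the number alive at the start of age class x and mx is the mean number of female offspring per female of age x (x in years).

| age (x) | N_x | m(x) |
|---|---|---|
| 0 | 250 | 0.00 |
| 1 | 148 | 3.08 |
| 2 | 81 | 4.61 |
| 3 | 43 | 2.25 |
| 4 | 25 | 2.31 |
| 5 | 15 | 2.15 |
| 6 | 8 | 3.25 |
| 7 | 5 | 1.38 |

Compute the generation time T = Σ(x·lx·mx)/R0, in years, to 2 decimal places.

1.99

lx = nx/n0 = nx/250: 1, 0.592, 0.324, 0.172, 0.1, 0.06, 0.032, 0.02
lx·mx: 0, 1.82336, 1.49364, 0.387, 0.231, 0.129, 0.104, 0.0276 → R0 = 4.1956
x·lx·mx: 0, 1.82336, 2.98728, 1.161, 0.924, 0.645, 0.624, 0.1932 → Σ = 8.35784
T = 8.35784 / 4.1956 = 1.992049… → 1.99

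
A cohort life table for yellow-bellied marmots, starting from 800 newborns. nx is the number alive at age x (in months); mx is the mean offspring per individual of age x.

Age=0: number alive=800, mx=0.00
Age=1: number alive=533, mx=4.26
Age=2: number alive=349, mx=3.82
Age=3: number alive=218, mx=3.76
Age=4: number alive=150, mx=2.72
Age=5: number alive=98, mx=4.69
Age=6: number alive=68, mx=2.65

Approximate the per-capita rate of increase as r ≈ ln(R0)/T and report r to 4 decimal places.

lx = nx/n0 = nx/800: 1, 0.66625, 0.43625, 0.2725, 0.1875, 0.1225, 0.085
R0 = Σ lx·mx = 0 + 2.83823… + 1.66648… + 1.0246… + 0.51… + 0.57453… + 0.22525 = 6.839075…
Σ x·lx·mx = 15.5091…; T = 15.5091…/6.839075… = 2.26772…
r ≈ ln(R0)/T = ln(6.839075…)/2.26772… = 0.847835… → 0.8478

0.8478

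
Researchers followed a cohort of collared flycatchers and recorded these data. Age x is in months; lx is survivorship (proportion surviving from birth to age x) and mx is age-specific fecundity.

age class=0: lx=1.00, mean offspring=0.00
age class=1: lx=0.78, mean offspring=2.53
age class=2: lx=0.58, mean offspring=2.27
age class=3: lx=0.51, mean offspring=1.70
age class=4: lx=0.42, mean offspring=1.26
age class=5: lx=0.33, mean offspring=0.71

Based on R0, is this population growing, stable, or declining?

growing

R0 = Σ lx·mx = 0 + 1.9734 + 1.3166 + 0.867 + 0.5292 + 0.2343 = 4.9205
R0 > 1, so the population is growing.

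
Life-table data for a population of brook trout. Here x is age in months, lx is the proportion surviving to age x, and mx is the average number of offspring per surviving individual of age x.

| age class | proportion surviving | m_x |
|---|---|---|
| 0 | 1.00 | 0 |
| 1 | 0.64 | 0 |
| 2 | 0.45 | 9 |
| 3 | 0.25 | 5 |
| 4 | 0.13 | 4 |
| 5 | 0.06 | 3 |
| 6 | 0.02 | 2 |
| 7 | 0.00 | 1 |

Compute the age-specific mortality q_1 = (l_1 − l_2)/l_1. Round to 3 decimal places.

q_1 = (l_1 − l_2) / l_1 = (0.64 − 0.45) / 0.64
     = 0.19 / 0.64 = 0.296875 → 0.297

0.297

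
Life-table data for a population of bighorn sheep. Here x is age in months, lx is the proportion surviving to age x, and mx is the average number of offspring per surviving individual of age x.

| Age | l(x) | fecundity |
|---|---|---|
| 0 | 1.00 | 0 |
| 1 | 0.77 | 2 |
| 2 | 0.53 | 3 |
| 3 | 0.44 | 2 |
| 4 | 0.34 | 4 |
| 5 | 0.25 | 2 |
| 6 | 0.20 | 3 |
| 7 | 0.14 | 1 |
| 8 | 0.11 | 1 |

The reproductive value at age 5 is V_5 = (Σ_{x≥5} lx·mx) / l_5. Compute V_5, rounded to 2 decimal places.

lx·mx for x ≥ 5: 0.5, 0.6, 0.14, 0.11 → sum = 1.35
V_5 = 1.35 / l_5 = 1.35 / 0.25 = 5.4 → 5.40

5.40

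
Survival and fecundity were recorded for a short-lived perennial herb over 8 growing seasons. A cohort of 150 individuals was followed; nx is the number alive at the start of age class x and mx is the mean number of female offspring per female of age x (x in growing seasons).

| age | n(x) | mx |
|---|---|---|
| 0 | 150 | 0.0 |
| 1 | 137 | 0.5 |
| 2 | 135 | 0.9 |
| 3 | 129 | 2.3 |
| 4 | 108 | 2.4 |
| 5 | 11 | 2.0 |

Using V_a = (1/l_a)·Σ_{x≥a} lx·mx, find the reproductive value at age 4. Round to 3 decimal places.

2.604

lx = nx/n0 = nx/150: 1, 0.91333…, 0.9, 0.86, 0.72, 0.07333…
lx·mx for x ≥ 4: 1.728, 0.146667… → sum = 1.874667…
V_4 = 1.874667… / l_4 = 1.874667… / 0.72 = 2.603704… → 2.604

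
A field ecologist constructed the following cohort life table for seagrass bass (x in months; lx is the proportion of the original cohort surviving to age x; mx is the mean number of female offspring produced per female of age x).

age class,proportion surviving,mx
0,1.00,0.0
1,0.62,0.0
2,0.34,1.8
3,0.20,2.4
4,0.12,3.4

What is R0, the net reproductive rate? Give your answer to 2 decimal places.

1.50

lx·mx by age: 0, 0, 0.612, 0.48, 0.408
R0 = Σ lx·mx = 1.5 → 1.50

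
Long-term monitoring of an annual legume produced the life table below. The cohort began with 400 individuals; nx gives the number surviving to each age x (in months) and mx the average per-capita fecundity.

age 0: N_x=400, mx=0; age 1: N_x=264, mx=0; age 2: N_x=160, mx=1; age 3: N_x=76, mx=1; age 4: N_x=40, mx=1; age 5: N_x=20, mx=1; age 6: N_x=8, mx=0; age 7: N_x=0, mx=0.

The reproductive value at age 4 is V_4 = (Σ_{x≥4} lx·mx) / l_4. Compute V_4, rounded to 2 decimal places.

lx = nx/n0 = nx/400: 1, 0.66, 0.4, 0.19, 0.1, 0.05, 0.02, 0
lx·mx for x ≥ 4: 0.1, 0.05, 0, 0 → sum = 0.15
V_4 = 0.15 / l_4 = 0.15 / 0.1 = 1.5 → 1.50

1.50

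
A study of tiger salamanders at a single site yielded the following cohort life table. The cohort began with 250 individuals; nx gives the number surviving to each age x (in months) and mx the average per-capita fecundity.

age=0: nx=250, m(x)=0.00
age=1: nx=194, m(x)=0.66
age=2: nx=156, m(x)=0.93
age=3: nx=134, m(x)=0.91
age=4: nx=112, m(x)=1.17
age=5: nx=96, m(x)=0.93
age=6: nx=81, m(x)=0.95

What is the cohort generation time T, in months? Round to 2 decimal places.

lx = nx/n0 = nx/250: 1, 0.776, 0.624, 0.536, 0.448, 0.384, 0.324
lx·mx: 0, 0.51216, 0.58032, 0.48776, 0.52416, 0.35712, 0.3078 → R0 = 2.76932
x·lx·mx: 0, 0.51216, 1.16064, 1.46328, 2.09664, 1.7856, 1.8468 → Σ = 8.86512
T = 8.86512 / 2.76932 = 3.20119… → 3.20

3.20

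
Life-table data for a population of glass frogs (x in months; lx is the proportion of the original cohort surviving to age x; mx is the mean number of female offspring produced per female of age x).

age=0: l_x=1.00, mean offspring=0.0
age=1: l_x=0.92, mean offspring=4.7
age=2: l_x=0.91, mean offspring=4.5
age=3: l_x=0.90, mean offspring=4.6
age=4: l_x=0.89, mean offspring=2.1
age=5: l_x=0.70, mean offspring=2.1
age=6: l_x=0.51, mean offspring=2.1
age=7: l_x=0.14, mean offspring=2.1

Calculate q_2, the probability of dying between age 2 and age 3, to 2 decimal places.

q_2 = (l_2 − l_3) / l_2 = (0.91 − 0.9) / 0.91
     = 0.01 / 0.91 = 0.010989… → 0.01

0.01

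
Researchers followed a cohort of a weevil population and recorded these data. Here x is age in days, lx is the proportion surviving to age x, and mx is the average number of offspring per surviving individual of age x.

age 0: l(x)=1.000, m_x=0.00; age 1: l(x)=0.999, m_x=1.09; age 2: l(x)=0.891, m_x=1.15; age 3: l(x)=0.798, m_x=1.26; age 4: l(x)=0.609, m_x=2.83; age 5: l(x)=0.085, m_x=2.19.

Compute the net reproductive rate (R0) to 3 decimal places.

5.029

lx·mx by age: 0, 1.08891, 1.02465, 1.00548, 1.72347, 0.18615
R0 = Σ lx·mx = 5.02866 → 5.029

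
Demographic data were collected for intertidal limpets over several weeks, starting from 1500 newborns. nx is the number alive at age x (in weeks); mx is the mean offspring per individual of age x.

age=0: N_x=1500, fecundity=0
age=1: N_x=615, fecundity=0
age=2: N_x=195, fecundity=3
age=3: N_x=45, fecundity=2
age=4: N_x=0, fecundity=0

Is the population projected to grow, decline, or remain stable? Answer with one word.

declining

lx = nx/n0 = nx/1500: 1, 0.41, 0.13, 0.03, 0
R0 = Σ lx·mx = 0 + 0 + 0.39 + 0.06 + 0 = 0.45
R0 < 1, so the population is declining.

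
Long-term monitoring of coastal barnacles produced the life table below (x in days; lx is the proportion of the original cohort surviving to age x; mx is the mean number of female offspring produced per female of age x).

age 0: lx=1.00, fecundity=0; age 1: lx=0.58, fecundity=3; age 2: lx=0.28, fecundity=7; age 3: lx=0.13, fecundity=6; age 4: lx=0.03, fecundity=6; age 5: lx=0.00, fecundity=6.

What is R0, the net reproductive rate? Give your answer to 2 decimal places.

4.66

lx·mx by age: 0, 1.74, 1.96, 0.78, 0.18, 0
R0 = Σ lx·mx = 4.66 → 4.66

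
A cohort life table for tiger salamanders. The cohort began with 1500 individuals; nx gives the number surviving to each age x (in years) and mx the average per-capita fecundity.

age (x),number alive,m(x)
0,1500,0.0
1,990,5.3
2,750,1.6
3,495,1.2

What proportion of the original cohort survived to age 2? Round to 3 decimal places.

0.500

l_2 = n_2/n_0 = 750/1500 = 0.5 → 0.500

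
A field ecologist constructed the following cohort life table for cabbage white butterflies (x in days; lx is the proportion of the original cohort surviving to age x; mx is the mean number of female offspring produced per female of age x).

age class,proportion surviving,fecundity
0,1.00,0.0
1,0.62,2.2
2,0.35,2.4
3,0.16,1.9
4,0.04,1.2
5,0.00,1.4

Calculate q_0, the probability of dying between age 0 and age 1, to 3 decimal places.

q_0 = (l_0 − l_1) / l_0 = (1 − 0.62) / 1
     = 0.38 / 1 = 0.38 → 0.380

0.380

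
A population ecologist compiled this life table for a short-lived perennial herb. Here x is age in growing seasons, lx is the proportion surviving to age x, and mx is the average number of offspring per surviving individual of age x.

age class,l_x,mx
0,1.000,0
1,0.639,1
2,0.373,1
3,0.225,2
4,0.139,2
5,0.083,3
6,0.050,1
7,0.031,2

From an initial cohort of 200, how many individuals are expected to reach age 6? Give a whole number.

Expected survivors = N0 · l_6 = 200 × 0.050 = 10 → 10

10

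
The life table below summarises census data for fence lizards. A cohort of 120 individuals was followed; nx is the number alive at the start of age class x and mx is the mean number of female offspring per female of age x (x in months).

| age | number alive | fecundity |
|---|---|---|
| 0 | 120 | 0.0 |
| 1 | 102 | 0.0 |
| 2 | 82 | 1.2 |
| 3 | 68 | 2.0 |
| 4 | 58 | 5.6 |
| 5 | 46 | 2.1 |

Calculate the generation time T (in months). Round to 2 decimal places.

3.64

lx = nx/n0 = nx/120: 1, 0.85, 0.68333…, 0.56667…, 0.48333…, 0.38333…
lx·mx: 0, 0, 0.82…, 1.133333…, 2.706667…, 0.805… → R0 = 5.465…
x·lx·mx: 0, 0, 1.64…, 3.4…, 10.826667…, 4.025… → Σ = 19.891667…
T = 19.891667… / 5.465… = 3.639829… → 3.64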